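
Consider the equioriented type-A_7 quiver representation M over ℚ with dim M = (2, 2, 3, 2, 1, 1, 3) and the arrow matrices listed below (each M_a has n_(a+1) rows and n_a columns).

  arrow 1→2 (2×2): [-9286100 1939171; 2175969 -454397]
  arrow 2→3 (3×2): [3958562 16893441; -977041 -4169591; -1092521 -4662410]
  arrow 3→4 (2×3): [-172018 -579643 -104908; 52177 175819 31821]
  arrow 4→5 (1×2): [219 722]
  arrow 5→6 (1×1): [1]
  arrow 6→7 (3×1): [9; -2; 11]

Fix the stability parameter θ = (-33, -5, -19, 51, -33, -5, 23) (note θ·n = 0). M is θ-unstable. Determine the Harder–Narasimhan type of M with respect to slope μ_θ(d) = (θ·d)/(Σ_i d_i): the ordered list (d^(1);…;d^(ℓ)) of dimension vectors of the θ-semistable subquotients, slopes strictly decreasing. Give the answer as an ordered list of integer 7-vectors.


Interval decomposition of M: I[1,3], I[1,7], I[3,4], I[7,7]^2.
HN type (ℓ=6): μ^(1)=51; μ^(2)=23; μ^(3)=13/3; μ^(4)=-12; μ^(5)=-19; μ^(6)=-33

((0, 0, 0, 1, 0, 0, 0); (0, 0, 0, 0, 0, 0, 3); (0, 0, 0, 1, 1, 1, 0); (0, 2, 2, 0, 0, 0, 0); (0, 0, 1, 0, 0, 0, 0); (2, 0, 0, 0, 0, 0, 0))


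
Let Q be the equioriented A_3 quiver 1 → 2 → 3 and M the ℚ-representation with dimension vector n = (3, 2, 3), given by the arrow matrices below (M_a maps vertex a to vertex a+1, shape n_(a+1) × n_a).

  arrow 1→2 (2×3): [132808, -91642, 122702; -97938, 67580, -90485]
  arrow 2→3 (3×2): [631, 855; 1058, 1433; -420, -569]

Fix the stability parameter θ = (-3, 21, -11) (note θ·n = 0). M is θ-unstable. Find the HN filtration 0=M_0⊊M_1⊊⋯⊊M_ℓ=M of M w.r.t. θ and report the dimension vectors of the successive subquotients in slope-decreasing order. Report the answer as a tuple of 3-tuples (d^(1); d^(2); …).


Barcode: M ≅ I[1,1], I[1,3]^2, I[3,3]. HN layers by μ_θ (3 steps, strictly decreasing):
  μ^(1)=5; μ^(2)=-3; μ^(3)=-11

((0, 2, 2); (3, 0, 0); (0, 0, 1))


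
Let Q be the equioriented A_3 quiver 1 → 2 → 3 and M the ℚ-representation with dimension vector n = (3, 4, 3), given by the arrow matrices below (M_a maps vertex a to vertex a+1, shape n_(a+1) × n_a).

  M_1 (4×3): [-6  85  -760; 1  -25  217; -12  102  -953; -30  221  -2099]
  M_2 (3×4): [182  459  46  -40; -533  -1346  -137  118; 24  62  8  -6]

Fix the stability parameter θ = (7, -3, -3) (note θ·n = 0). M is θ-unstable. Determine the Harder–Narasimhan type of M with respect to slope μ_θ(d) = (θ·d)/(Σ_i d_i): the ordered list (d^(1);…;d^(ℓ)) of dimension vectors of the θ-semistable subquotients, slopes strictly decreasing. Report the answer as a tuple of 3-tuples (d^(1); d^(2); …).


Interval decomposition of M: I[1,2], I[1,3]^2, I[2,3].
HN type (ℓ=3): μ^(1)=2; μ^(2)=1/3; μ^(3)=-3

((1, 1, 0); (2, 2, 2); (0, 1, 1))


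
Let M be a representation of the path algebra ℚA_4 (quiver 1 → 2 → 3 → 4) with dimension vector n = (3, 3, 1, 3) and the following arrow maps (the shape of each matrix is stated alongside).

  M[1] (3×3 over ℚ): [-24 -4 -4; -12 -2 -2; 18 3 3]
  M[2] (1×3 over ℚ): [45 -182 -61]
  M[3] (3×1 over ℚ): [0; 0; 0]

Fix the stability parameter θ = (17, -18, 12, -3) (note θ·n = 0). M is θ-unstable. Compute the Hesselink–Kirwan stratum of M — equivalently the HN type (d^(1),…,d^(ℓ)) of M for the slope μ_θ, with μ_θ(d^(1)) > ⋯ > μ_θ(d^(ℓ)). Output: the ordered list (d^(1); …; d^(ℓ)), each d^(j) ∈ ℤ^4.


Barcode: M ≅ I[1,1]^2, I[1,3], I[2,2]^2, I[4,4]^3. HN layers by μ_θ (5 steps, strictly decreasing):
  μ^(1)=17; μ^(2)=12; μ^(3)=-1/2; μ^(4)=-3; μ^(5)=-18

((2, 0, 0, 0); (0, 0, 1, 0); (1, 1, 0, 0); (0, 0, 0, 3); (0, 2, 0, 0))


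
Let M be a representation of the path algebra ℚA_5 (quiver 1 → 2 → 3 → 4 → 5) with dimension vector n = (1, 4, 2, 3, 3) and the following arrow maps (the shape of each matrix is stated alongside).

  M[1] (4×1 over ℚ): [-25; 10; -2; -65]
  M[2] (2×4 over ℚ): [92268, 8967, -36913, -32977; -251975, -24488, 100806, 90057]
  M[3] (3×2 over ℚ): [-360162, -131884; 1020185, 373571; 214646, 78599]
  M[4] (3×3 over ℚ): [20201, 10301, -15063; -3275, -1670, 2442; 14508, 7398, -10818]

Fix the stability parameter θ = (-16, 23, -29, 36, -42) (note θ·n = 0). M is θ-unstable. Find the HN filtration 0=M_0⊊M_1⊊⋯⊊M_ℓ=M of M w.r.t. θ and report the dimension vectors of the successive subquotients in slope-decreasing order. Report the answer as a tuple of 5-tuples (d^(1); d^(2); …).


Via rank(M_{q-1}∘⋯∘M_p): M ≅ I[1,5], I[2,2]^2, I[2,4], I[4,5], I[5,5].
μ_θ-semistable layers: μ^(1)=36; μ^(2)=23; μ^(3)=-3; μ^(4)=-16; μ^(5)=-42

((0, 0, 0, 1, 0); (0, 2, 0, 0, 0); (0, 2, 2, 2, 2); (1, 0, 0, 0, 0); (0, 0, 0, 0, 1))


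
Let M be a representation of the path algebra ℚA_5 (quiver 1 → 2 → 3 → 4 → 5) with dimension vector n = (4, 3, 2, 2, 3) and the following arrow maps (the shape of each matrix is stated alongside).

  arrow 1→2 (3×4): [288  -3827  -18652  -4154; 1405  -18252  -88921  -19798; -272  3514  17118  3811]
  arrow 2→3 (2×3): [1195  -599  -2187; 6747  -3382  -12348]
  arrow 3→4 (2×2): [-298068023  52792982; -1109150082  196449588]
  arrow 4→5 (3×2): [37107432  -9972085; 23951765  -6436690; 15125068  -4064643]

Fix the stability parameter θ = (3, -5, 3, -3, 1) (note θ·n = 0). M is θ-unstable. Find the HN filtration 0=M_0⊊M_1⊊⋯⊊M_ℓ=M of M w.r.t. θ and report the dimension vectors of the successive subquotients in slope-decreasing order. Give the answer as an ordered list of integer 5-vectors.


Barcode: M ≅ I[1,1], I[1,2], I[1,3], I[1,5], I[4,5], I[5,5]. HN layers by μ_θ (5 steps, strictly decreasing):
  μ^(1)=3; μ^(2)=1; μ^(3)=0; μ^(4)=-1; μ^(5)=-3

((1, 0, 1, 0, 0); (0, 0, 0, 0, 3); (0, 0, 1, 1, 0); (3, 3, 0, 0, 0); (0, 0, 0, 1, 0))


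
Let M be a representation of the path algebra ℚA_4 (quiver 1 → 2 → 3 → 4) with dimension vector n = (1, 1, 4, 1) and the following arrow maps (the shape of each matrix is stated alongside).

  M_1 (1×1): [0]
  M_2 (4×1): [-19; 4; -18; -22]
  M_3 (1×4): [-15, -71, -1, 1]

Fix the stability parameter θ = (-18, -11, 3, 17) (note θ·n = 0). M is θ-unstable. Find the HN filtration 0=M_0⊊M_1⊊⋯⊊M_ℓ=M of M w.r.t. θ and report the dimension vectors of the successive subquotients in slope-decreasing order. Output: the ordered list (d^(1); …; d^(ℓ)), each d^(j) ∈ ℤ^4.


Via rank(M_{q-1}∘⋯∘M_p): M ≅ I[1,1], I[2,4], I[3,3]^3.
μ_θ-semistable layers: μ^(1)=17; μ^(2)=3; μ^(3)=-11; μ^(4)=-18

((0, 0, 0, 1); (0, 0, 4, 0); (0, 1, 0, 0); (1, 0, 0, 0))


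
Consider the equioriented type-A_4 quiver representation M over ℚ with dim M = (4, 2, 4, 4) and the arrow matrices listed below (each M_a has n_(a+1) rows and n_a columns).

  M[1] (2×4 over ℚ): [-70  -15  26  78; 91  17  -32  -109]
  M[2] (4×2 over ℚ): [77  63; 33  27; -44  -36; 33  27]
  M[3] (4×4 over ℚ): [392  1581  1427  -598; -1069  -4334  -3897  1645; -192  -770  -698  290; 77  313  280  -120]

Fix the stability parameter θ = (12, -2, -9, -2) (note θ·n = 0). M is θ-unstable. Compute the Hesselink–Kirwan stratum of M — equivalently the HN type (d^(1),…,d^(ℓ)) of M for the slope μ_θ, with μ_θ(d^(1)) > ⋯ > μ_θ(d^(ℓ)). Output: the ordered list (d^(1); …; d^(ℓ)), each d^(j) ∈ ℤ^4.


Interval decomposition of M: I[1,1]^2, I[1,2], I[1,4], I[3,3], I[3,4]^2, I[4,4].
HN type (ℓ=5): μ^(1)=12; μ^(2)=5; μ^(3)=-1/4; μ^(4)=-2; μ^(5)=-9

((2, 0, 0, 0); (1, 1, 0, 0); (1, 1, 1, 1); (0, 0, 0, 3); (0, 0, 3, 0))


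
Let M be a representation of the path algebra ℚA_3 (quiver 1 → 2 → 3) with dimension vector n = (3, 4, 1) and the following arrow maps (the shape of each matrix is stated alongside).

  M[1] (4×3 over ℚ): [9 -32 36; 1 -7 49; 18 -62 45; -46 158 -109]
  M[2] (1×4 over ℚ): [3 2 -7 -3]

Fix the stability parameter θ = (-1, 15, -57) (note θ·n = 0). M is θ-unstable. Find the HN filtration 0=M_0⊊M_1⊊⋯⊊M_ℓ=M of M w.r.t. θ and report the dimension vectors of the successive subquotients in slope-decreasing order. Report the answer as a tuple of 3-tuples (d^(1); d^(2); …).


Barcode: M ≅ I[1,2]^2, I[1,3], I[2,2]. HN layers by μ_θ (3 steps, strictly decreasing):
  μ^(1)=15; μ^(2)=-1; μ^(3)=-43/3

((0, 3, 0); (2, 0, 0); (1, 1, 1))


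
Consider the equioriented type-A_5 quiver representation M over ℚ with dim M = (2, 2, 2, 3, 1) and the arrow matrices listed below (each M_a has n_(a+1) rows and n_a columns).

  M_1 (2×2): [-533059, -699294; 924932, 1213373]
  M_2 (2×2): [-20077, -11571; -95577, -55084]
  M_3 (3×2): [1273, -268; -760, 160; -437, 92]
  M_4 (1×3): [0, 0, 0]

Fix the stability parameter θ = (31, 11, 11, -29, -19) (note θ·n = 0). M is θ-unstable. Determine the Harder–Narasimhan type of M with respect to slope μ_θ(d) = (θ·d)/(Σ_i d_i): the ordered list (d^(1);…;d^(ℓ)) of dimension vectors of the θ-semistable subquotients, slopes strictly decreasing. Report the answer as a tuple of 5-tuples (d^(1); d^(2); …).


Barcode: M ≅ I[1,3], I[1,4], I[4,4]^2, I[5,5]. HN layers by μ_θ (4 steps, strictly decreasing):
  μ^(1)=53/3; μ^(2)=6; μ^(3)=-19; μ^(4)=-29

((1, 1, 1, 0, 0); (1, 1, 1, 1, 0); (0, 0, 0, 0, 1); (0, 0, 0, 2, 0))


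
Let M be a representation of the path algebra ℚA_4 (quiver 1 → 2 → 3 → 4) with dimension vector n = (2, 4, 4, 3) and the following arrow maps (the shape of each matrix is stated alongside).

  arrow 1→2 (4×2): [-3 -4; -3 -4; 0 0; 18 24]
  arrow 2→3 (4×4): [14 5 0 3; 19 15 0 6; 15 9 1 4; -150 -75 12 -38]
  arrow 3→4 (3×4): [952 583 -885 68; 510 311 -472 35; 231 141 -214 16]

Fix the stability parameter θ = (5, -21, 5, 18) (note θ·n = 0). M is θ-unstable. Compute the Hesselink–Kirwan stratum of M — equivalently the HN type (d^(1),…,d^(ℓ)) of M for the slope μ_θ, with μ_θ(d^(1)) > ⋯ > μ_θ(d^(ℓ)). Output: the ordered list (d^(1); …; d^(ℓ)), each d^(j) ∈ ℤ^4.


Via rank(M_{q-1}∘⋯∘M_p): M ≅ I[1,1], I[1,4], I[2,3], I[2,4]^2.
μ_θ-semistable layers: μ^(1)=18; μ^(2)=5; μ^(3)=-8; μ^(4)=-21

((0, 0, 0, 3); (1, 0, 4, 0); (1, 1, 0, 0); (0, 3, 0, 0))


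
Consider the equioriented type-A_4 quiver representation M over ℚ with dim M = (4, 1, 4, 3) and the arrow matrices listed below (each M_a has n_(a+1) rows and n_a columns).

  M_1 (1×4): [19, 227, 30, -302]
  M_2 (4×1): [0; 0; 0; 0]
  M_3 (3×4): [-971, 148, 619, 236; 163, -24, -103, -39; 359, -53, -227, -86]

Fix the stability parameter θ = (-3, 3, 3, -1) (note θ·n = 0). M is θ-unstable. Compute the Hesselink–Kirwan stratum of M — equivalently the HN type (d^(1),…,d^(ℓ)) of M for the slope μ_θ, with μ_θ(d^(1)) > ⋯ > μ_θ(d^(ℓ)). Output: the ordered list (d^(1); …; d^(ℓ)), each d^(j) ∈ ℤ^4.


Barcode: M ≅ I[1,1]^3, I[1,2], I[3,3], I[3,4]^3. HN layers by μ_θ (3 steps, strictly decreasing):
  μ^(1)=3; μ^(2)=1; μ^(3)=-3

((0, 1, 1, 0); (0, 0, 3, 3); (4, 0, 0, 0))


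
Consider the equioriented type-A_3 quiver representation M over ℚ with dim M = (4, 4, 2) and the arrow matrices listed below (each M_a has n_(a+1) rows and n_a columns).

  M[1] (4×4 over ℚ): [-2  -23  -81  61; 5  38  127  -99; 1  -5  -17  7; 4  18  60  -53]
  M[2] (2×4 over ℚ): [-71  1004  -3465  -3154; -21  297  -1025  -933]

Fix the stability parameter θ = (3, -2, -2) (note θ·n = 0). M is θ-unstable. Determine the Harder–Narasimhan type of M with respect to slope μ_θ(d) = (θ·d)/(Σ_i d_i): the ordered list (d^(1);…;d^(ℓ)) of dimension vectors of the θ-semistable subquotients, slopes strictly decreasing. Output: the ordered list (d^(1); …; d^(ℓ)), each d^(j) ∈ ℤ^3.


Barcode: M ≅ I[1,2]^2, I[1,3]^2. HN layers by μ_θ (2 steps, strictly decreasing):
  μ^(1)=1/2; μ^(2)=-1/3

((2, 2, 0); (2, 2, 2))


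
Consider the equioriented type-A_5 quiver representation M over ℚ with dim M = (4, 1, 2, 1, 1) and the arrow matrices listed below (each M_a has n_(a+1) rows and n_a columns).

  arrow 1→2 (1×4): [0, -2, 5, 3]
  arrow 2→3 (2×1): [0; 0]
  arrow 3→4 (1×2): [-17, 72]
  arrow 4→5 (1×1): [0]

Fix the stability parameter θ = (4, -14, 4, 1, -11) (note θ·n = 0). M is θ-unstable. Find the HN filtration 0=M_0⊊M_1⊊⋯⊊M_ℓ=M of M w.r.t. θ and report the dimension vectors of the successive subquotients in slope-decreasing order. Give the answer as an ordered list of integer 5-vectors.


Barcode: M ≅ I[1,1]^3, I[1,2], I[3,3], I[3,4], I[5,5]. HN layers by μ_θ (4 steps, strictly decreasing):
  μ^(1)=4; μ^(2)=5/2; μ^(3)=-5; μ^(4)=-11

((3, 0, 1, 0, 0); (0, 0, 1, 1, 0); (1, 1, 0, 0, 0); (0, 0, 0, 0, 1))


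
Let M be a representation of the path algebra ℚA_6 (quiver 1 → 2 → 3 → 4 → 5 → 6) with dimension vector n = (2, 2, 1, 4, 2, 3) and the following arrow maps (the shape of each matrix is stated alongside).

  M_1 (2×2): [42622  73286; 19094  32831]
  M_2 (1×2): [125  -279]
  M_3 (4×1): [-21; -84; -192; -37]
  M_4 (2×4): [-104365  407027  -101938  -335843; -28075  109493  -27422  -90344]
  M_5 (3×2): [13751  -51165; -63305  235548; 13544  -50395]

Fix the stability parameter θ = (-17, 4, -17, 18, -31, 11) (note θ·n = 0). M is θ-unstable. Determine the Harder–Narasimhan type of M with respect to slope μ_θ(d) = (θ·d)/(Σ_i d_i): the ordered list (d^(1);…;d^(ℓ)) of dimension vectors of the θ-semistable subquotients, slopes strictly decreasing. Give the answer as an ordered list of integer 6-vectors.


Interval decomposition of M: I[1,2], I[1,6], I[4,4]^2, I[4,6], I[6,6].
HN type (ℓ=5): μ^(1)=18; μ^(2)=11; μ^(3)=4; μ^(4)=-13/2; μ^(5)=-17

((0, 0, 0, 2, 0, 0); (0, 0, 0, 0, 0, 3); (0, 1, 0, 0, 0, 0); (0, 1, 1, 2, 2, 0); (2, 0, 0, 0, 0, 0))


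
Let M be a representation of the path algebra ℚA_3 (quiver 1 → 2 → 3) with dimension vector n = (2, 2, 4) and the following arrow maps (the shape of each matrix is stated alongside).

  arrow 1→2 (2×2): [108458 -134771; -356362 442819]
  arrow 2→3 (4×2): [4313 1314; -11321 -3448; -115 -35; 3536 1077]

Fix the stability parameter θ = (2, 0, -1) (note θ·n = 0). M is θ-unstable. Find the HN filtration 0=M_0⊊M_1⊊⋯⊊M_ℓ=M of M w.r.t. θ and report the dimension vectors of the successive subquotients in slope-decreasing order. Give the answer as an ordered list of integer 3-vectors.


Via rank(M_{q-1}∘⋯∘M_p): M ≅ I[1,1], I[1,3], I[2,3], I[3,3]^2.
μ_θ-semistable layers: μ^(1)=2; μ^(2)=1/3; μ^(3)=-1/2; μ^(4)=-1

((1, 0, 0); (1, 1, 1); (0, 1, 1); (0, 0, 2))


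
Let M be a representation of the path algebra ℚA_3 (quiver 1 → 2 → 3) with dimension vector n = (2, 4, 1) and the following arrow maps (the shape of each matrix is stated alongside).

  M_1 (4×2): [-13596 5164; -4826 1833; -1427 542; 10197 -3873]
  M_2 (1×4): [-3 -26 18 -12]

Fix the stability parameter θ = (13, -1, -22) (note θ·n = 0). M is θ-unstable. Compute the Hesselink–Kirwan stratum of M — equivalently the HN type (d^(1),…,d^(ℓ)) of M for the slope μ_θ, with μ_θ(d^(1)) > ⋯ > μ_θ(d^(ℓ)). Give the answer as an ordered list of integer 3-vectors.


Interval decomposition of M: I[1,2], I[1,3], I[2,2]^2.
HN type (ℓ=3): μ^(1)=6; μ^(2)=-1; μ^(3)=-10/3

((1, 1, 0); (0, 2, 0); (1, 1, 1))


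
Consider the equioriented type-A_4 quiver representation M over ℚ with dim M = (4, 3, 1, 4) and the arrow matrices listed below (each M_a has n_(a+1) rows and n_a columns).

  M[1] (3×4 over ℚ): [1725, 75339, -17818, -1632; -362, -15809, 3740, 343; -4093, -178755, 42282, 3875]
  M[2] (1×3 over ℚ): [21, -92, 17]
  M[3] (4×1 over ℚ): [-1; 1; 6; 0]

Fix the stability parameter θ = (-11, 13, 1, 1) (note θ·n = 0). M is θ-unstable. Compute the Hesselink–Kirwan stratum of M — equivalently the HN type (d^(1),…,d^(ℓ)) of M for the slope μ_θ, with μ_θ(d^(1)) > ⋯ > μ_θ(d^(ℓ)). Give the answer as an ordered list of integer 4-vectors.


Barcode: M ≅ I[1,1], I[1,2]^2, I[1,4], I[4,4]^3. HN layers by μ_θ (4 steps, strictly decreasing):
  μ^(1)=13; μ^(2)=5; μ^(3)=1; μ^(4)=-11

((0, 2, 0, 0); (0, 1, 1, 1); (0, 0, 0, 3); (4, 0, 0, 0))


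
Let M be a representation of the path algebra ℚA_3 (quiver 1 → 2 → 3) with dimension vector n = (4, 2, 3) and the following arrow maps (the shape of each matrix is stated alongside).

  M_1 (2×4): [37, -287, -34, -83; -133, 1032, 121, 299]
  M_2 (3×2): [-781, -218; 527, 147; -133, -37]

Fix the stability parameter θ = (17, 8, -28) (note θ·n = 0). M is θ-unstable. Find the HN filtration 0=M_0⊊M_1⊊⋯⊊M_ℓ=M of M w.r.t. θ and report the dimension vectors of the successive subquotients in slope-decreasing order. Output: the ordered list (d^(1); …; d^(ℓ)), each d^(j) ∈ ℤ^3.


Interval decomposition of M: I[1,1]^2, I[1,3]^2, I[3,3].
HN type (ℓ=3): μ^(1)=17; μ^(2)=-1; μ^(3)=-28

((2, 0, 0); (2, 2, 2); (0, 0, 1))


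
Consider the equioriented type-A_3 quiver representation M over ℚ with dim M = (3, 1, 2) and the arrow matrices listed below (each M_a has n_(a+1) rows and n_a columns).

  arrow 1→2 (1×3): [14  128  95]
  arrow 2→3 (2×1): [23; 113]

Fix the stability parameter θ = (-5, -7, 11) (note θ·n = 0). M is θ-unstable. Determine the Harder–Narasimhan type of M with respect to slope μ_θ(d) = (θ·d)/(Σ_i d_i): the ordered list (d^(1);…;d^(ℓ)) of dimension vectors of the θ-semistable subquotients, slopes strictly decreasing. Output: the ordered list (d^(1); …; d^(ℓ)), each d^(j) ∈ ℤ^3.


Barcode: M ≅ I[1,1]^2, I[1,3], I[3,3]. HN layers by μ_θ (3 steps, strictly decreasing):
  μ^(1)=11; μ^(2)=-5; μ^(3)=-6

((0, 0, 2); (2, 0, 0); (1, 1, 0))


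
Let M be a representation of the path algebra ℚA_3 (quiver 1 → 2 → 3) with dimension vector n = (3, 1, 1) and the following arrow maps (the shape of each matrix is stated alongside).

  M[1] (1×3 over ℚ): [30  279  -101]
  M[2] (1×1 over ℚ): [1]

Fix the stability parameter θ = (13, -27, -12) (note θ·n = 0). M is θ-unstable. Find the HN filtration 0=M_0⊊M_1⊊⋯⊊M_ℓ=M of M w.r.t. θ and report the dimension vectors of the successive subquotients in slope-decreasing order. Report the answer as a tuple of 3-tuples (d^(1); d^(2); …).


Via rank(M_{q-1}∘⋯∘M_p): M ≅ I[1,1]^2, I[1,3].
μ_θ-semistable layers: μ^(1)=13; μ^(2)=-26/3

((2, 0, 0); (1, 1, 1))


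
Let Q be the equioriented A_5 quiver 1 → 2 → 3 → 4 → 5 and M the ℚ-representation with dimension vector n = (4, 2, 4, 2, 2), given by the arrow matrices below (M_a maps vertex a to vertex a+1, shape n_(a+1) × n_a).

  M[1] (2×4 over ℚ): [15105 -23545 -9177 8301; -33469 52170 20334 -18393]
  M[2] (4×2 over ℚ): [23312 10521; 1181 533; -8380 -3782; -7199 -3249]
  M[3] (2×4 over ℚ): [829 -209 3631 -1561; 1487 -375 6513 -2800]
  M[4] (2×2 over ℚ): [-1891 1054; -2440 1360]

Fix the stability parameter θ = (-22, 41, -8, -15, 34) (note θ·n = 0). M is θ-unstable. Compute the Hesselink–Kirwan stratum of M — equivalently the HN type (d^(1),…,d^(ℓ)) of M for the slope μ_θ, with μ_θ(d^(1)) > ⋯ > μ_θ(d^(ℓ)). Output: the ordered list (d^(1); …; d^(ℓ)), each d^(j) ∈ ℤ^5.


Barcode: M ≅ I[1,1]^2, I[1,4], I[1,5], I[3,3]^2, I[5,5]. HN layers by μ_θ (4 steps, strictly decreasing):
  μ^(1)=34; μ^(2)=6; μ^(3)=-8; μ^(4)=-22

((0, 0, 0, 0, 2); (0, 2, 2, 2, 0); (0, 0, 2, 0, 0); (4, 0, 0, 0, 0))


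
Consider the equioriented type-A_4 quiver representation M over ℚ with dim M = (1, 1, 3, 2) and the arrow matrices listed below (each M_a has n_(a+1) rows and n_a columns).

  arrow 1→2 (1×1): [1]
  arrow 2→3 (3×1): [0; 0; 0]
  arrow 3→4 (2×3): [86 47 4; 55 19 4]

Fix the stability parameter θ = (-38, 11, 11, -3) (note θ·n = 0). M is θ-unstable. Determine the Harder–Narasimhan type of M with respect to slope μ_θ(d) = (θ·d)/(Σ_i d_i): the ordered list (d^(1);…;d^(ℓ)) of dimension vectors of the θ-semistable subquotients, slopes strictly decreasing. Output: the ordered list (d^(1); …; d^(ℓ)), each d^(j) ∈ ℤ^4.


Barcode: M ≅ I[1,2], I[3,3], I[3,4]^2. HN layers by μ_θ (3 steps, strictly decreasing):
  μ^(1)=11; μ^(2)=4; μ^(3)=-38

((0, 1, 1, 0); (0, 0, 2, 2); (1, 0, 0, 0))


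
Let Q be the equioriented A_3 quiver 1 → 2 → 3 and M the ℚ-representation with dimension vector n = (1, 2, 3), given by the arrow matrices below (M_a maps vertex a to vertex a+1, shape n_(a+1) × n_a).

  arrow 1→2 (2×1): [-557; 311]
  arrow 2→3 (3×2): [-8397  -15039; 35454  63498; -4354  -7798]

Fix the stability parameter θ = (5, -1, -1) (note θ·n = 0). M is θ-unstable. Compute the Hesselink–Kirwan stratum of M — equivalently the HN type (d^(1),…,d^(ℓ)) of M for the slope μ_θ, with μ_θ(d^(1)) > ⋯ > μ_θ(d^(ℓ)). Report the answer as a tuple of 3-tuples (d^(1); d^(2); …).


Via rank(M_{q-1}∘⋯∘M_p): M ≅ I[1,2], I[2,3], I[3,3]^2.
μ_θ-semistable layers: μ^(1)=2; μ^(2)=-1

((1, 1, 0); (0, 1, 3))


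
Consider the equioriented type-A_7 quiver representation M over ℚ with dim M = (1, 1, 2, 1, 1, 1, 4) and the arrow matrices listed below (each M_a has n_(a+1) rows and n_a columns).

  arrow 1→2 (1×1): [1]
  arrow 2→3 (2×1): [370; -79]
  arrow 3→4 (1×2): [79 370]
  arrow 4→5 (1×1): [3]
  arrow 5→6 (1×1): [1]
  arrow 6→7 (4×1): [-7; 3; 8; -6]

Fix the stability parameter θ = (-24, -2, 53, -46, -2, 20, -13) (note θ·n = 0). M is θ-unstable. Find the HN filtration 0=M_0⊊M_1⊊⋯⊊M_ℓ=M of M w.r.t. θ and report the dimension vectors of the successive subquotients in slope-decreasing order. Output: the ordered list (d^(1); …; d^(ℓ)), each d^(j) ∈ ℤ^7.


Barcode: M ≅ I[1,3], I[3,7], I[7,7]^3. HN layers by μ_θ (6 steps, strictly decreasing):
  μ^(1)=53; μ^(2)=7/2; μ^(3)=5/3; μ^(4)=-2; μ^(5)=-13; μ^(6)=-24

((0, 0, 1, 0, 0, 0, 0); (0, 0, 0, 0, 0, 1, 1); (0, 0, 1, 1, 1, 0, 0); (0, 1, 0, 0, 0, 0, 0); (0, 0, 0, 0, 0, 0, 3); (1, 0, 0, 0, 0, 0, 0))


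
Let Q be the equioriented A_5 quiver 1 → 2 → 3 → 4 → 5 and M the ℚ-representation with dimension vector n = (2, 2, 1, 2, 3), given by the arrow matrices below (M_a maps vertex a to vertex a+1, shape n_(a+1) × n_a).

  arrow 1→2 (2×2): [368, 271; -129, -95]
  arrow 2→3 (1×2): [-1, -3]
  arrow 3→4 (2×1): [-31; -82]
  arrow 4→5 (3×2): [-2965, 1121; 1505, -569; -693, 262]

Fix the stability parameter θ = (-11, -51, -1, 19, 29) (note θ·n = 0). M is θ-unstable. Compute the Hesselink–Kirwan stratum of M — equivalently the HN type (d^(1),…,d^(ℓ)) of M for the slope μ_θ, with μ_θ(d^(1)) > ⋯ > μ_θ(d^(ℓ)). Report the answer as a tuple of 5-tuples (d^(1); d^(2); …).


Barcode: M ≅ I[1,2], I[1,5], I[4,5], I[5,5]. HN layers by μ_θ (4 steps, strictly decreasing):
  μ^(1)=29; μ^(2)=19; μ^(3)=-1; μ^(4)=-31

((0, 0, 0, 0, 3); (0, 0, 0, 2, 0); (0, 0, 1, 0, 0); (2, 2, 0, 0, 0))


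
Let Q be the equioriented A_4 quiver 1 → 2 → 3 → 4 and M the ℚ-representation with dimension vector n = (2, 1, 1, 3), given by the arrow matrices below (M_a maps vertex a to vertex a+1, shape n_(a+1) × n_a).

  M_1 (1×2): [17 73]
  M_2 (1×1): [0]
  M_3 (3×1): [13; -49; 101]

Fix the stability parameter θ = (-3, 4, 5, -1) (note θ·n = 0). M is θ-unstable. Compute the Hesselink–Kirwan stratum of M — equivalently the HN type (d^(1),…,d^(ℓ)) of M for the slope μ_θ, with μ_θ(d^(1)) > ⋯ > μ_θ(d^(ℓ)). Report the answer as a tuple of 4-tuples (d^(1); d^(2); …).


Interval decomposition of M: I[1,1], I[1,2], I[3,4], I[4,4]^2.
HN type (ℓ=4): μ^(1)=4; μ^(2)=2; μ^(3)=-1; μ^(4)=-3

((0, 1, 0, 0); (0, 0, 1, 1); (0, 0, 0, 2); (2, 0, 0, 0))


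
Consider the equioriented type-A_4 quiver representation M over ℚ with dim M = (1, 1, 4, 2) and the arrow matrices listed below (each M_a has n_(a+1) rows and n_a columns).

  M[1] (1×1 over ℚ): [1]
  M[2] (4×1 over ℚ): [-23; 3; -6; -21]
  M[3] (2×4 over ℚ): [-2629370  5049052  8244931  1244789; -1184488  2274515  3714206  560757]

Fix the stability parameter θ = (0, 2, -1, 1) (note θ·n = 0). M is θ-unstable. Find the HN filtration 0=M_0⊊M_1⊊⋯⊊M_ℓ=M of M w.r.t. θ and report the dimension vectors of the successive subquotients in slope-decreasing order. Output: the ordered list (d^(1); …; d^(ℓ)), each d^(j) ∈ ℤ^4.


Barcode: M ≅ I[1,4], I[3,3]^2, I[3,4]. HN layers by μ_θ (4 steps, strictly decreasing):
  μ^(1)=1; μ^(2)=1/2; μ^(3)=0; μ^(4)=-1

((0, 0, 0, 2); (0, 1, 1, 0); (1, 0, 0, 0); (0, 0, 3, 0))


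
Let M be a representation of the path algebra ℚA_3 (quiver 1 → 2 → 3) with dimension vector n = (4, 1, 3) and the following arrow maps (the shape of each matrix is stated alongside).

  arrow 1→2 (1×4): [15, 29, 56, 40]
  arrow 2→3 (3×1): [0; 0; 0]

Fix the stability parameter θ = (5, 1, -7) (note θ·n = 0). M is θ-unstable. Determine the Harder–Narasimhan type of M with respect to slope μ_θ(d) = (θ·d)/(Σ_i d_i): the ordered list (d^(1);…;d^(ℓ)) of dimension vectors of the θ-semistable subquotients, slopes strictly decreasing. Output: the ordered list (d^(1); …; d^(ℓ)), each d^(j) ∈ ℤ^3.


Interval decomposition of M: I[1,1]^3, I[1,2], I[3,3]^3.
HN type (ℓ=3): μ^(1)=5; μ^(2)=3; μ^(3)=-7

((3, 0, 0); (1, 1, 0); (0, 0, 3))


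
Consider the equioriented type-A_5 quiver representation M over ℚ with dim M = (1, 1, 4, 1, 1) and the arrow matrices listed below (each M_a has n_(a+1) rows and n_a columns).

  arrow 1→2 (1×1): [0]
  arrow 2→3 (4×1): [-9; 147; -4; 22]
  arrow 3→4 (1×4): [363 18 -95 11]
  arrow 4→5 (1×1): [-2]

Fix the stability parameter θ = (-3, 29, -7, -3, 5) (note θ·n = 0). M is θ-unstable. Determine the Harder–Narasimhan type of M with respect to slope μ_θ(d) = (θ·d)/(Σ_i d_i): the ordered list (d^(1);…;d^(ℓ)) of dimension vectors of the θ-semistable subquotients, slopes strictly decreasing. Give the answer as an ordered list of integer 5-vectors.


Barcode: M ≅ I[1,1], I[2,5], I[3,3]^3. HN layers by μ_θ (3 steps, strictly decreasing):
  μ^(1)=6; μ^(2)=-3; μ^(3)=-7

((0, 1, 1, 1, 1); (1, 0, 0, 0, 0); (0, 0, 3, 0, 0))


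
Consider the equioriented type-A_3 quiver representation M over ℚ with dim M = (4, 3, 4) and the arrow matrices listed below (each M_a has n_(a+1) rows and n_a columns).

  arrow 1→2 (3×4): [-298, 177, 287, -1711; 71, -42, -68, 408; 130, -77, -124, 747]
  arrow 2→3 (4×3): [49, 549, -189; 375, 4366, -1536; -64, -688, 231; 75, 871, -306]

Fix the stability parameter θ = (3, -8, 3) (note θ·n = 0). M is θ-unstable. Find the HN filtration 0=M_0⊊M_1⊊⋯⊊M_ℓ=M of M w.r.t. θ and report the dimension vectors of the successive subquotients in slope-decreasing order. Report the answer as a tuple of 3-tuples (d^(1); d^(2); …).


Barcode: M ≅ I[1,1], I[1,3]^3, I[3,3]. HN layers by μ_θ (2 steps, strictly decreasing):
  μ^(1)=3; μ^(2)=-5/2

((1, 0, 4); (3, 3, 0))


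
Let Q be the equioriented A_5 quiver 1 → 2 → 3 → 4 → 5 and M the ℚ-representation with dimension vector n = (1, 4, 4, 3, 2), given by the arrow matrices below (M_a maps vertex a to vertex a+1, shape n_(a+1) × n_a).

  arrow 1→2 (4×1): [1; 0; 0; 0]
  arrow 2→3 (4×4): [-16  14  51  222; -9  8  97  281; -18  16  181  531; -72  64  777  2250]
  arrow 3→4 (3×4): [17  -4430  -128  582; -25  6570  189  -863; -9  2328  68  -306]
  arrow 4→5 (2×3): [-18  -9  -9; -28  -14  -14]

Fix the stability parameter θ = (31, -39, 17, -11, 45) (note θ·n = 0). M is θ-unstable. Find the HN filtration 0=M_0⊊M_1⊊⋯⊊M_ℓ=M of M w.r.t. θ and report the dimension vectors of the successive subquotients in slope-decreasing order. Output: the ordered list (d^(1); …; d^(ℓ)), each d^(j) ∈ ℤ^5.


Interval decomposition of M: I[1,4], I[2,3], I[2,4], I[2,5], I[5,5].
HN type (ℓ=5): μ^(1)=45; μ^(2)=17; μ^(3)=3; μ^(4)=-4; μ^(5)=-39

((0, 0, 0, 0, 2); (0, 0, 1, 0, 0); (0, 0, 3, 3, 0); (1, 1, 0, 0, 0); (0, 3, 0, 0, 0))


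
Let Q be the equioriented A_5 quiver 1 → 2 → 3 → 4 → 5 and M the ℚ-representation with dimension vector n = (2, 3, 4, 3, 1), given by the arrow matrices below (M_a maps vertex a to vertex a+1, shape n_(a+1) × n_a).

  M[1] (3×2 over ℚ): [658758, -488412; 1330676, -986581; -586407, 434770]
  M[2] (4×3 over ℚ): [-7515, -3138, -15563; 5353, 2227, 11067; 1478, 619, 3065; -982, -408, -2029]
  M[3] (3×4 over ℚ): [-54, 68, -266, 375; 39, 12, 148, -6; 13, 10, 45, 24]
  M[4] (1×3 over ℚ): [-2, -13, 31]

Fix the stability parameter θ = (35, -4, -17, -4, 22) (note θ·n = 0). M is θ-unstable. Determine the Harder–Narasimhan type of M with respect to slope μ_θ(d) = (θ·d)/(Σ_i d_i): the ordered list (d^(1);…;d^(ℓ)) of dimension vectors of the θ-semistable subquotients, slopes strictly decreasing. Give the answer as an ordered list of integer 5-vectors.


Interval decomposition of M: I[1,4], I[1,5], I[2,4], I[3,3].
HN type (ℓ=5): μ^(1)=22; μ^(2)=5/2; μ^(3)=-4; μ^(4)=-21/2; μ^(5)=-17

((0, 0, 0, 0, 1); (2, 2, 2, 2, 0); (0, 0, 0, 1, 0); (0, 1, 1, 0, 0); (0, 0, 1, 0, 0))


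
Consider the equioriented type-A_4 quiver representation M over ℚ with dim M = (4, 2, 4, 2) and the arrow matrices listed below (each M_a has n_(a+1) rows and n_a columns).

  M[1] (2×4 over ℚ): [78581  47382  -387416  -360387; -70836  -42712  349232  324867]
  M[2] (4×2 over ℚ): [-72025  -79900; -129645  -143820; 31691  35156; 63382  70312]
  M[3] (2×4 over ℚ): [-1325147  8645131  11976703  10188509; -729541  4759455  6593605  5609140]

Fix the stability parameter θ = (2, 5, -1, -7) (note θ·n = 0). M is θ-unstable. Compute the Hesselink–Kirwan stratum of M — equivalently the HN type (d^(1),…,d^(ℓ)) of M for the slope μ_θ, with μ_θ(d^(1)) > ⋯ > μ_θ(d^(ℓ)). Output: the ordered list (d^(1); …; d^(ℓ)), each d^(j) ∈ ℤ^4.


Barcode: M ≅ I[1,1]^2, I[1,2], I[1,4], I[3,3]^2, I[3,4]. HN layers by μ_θ (5 steps, strictly decreasing):
  μ^(1)=5; μ^(2)=2; μ^(3)=-1/4; μ^(4)=-1; μ^(5)=-4

((0, 1, 0, 0); (3, 0, 0, 0); (1, 1, 1, 1); (0, 0, 2, 0); (0, 0, 1, 1))


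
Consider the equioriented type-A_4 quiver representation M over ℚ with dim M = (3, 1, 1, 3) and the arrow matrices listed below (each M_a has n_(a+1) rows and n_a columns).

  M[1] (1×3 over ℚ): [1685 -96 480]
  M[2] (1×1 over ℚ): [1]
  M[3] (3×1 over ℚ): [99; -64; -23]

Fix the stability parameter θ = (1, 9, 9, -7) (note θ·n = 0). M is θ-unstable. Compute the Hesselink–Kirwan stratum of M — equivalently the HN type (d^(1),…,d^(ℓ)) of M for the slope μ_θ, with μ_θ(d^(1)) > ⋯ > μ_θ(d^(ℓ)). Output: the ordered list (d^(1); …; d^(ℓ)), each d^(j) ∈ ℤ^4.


Interval decomposition of M: I[1,1]^2, I[1,4], I[4,4]^2.
HN type (ℓ=3): μ^(1)=11/3; μ^(2)=1; μ^(3)=-7

((0, 1, 1, 1); (3, 0, 0, 0); (0, 0, 0, 2))


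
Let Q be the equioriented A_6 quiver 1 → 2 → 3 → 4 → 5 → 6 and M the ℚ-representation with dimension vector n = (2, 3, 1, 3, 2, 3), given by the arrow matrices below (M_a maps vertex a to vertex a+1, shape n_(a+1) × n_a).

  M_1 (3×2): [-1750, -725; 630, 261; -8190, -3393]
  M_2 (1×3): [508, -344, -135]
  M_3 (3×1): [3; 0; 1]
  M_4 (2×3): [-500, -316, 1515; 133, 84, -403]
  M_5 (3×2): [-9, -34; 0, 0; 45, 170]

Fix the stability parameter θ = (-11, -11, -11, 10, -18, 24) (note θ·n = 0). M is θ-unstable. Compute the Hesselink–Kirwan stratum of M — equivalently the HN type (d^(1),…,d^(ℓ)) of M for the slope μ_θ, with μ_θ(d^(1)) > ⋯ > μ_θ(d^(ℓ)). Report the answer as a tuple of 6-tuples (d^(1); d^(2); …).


Interval decomposition of M: I[1,1], I[1,6], I[2,2]^2, I[4,4], I[4,5], I[6,6]^2.
HN type (ℓ=4): μ^(1)=24; μ^(2)=10; μ^(3)=-4; μ^(4)=-11

((0, 0, 0, 0, 0, 3); (0, 0, 0, 1, 0, 0); (0, 0, 0, 2, 2, 0); (2, 3, 1, 0, 0, 0))


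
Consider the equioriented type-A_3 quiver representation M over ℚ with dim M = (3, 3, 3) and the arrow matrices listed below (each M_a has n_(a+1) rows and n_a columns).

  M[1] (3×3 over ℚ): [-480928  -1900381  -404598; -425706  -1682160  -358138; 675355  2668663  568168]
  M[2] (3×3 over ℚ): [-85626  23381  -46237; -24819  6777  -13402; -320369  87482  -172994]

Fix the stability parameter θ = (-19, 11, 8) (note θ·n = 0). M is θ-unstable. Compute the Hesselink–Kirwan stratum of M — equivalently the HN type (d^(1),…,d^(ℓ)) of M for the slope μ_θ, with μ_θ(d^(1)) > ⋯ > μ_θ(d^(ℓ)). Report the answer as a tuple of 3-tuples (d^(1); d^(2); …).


Via rank(M_{q-1}∘⋯∘M_p): M ≅ I[1,3]^3.
μ_θ-semistable layers: μ^(1)=19/2; μ^(2)=-19

((0, 3, 3); (3, 0, 0))


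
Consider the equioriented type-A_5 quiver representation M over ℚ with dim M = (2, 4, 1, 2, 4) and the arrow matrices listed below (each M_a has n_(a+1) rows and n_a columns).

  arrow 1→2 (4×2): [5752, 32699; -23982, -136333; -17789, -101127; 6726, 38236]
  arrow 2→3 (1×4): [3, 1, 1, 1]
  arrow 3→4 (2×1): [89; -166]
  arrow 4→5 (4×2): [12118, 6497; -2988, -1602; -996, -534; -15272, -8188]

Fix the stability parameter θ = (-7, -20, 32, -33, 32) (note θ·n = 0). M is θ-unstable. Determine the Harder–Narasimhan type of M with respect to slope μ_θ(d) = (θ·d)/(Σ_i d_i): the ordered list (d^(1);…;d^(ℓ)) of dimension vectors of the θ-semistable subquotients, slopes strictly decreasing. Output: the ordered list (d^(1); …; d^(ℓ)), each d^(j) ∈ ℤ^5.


Barcode: M ≅ I[1,2], I[1,4], I[2,2]^2, I[4,5], I[5,5]^3. HN layers by μ_θ (5 steps, strictly decreasing):
  μ^(1)=32; μ^(2)=-1/2; μ^(3)=-27/2; μ^(4)=-20; μ^(5)=-33

((0, 0, 0, 0, 4); (0, 0, 1, 1, 0); (2, 2, 0, 0, 0); (0, 2, 0, 0, 0); (0, 0, 0, 1, 0))


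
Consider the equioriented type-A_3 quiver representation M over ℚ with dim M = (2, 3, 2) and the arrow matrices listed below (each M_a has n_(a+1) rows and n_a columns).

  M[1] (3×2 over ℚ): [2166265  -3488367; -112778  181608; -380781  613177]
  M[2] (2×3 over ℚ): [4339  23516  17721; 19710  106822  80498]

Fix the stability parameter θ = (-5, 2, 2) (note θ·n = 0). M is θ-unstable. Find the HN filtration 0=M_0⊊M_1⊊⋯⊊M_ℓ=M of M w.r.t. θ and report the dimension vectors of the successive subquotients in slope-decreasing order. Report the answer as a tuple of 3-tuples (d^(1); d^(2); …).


Via rank(M_{q-1}∘⋯∘M_p): M ≅ I[1,2], I[1,3], I[2,3].
μ_θ-semistable layers: μ^(1)=2; μ^(2)=-5

((0, 3, 2); (2, 0, 0))


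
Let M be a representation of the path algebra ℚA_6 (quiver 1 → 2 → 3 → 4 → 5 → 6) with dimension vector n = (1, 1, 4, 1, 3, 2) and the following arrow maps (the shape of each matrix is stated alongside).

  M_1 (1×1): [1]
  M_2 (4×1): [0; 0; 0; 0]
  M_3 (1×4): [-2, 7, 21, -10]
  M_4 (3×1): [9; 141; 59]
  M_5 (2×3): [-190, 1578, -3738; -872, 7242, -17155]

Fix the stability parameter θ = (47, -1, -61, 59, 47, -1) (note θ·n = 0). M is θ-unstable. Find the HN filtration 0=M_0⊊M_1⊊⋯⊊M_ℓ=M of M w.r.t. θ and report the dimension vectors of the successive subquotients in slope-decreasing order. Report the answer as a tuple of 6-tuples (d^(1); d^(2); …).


Barcode: M ≅ I[1,2], I[3,3]^3, I[3,6], I[5,5], I[5,6]. HN layers by μ_θ (4 steps, strictly decreasing):
  μ^(1)=47; μ^(2)=35; μ^(3)=23; μ^(4)=-61

((0, 0, 0, 0, 1, 0); (0, 0, 0, 1, 1, 1); (1, 1, 0, 0, 1, 1); (0, 0, 4, 0, 0, 0))


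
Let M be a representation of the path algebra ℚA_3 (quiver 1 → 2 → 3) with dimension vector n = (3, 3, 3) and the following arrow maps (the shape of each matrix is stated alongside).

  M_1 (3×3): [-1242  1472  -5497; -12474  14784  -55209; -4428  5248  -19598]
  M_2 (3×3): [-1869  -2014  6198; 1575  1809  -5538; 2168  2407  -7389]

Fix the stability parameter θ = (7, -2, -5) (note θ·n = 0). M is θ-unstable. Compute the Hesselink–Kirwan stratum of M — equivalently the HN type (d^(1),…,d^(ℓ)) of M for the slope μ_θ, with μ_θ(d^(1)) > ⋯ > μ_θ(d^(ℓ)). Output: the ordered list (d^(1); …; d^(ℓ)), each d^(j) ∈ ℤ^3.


Via rank(M_{q-1}∘⋯∘M_p): M ≅ I[1,1]^2, I[1,3], I[2,3]^2.
μ_θ-semistable layers: μ^(1)=7; μ^(2)=0; μ^(3)=-7/2

((2, 0, 0); (1, 1, 1); (0, 2, 2))


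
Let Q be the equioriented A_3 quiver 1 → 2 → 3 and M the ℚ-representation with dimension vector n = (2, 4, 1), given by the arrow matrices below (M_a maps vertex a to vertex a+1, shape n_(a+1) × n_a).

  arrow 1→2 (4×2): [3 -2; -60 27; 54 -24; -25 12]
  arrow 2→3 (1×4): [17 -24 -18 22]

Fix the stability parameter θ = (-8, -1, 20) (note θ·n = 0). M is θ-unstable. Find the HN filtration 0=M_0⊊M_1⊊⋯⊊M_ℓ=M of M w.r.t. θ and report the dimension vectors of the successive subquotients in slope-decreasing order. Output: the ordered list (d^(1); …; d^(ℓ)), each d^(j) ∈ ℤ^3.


Barcode: M ≅ I[1,2], I[1,3], I[2,2]^2. HN layers by μ_θ (3 steps, strictly decreasing):
  μ^(1)=20; μ^(2)=-1; μ^(3)=-8

((0, 0, 1); (0, 4, 0); (2, 0, 0))


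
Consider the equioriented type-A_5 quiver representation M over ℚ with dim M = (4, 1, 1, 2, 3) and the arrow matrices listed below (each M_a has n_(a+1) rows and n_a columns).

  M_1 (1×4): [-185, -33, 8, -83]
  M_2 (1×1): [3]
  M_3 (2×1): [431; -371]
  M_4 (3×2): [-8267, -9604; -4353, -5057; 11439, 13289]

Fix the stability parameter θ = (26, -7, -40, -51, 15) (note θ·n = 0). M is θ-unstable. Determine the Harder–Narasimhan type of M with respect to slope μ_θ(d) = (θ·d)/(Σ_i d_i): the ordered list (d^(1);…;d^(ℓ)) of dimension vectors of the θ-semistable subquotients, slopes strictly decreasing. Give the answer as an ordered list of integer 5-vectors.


Interval decomposition of M: I[1,1]^3, I[1,5], I[4,5], I[5,5].
HN type (ℓ=4): μ^(1)=26; μ^(2)=15; μ^(3)=-18; μ^(4)=-51

((3, 0, 0, 0, 0); (0, 0, 0, 0, 3); (1, 1, 1, 1, 0); (0, 0, 0, 1, 0))


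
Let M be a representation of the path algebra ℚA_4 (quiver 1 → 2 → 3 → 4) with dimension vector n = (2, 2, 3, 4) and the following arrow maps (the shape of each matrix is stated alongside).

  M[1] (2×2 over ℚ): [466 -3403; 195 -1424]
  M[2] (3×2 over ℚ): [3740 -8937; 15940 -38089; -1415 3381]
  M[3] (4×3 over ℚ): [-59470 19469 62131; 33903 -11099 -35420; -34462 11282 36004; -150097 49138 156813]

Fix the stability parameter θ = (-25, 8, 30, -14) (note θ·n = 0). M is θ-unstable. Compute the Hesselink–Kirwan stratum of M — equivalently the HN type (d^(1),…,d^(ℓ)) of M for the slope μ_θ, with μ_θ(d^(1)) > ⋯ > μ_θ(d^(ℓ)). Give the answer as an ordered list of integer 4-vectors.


Barcode: M ≅ I[1,3], I[1,4], I[3,4], I[4,4]^2. HN layers by μ_θ (4 steps, strictly decreasing):
  μ^(1)=30; μ^(2)=8; μ^(3)=-14; μ^(4)=-25

((0, 0, 1, 0); (0, 2, 2, 2); (0, 0, 0, 2); (2, 0, 0, 0))


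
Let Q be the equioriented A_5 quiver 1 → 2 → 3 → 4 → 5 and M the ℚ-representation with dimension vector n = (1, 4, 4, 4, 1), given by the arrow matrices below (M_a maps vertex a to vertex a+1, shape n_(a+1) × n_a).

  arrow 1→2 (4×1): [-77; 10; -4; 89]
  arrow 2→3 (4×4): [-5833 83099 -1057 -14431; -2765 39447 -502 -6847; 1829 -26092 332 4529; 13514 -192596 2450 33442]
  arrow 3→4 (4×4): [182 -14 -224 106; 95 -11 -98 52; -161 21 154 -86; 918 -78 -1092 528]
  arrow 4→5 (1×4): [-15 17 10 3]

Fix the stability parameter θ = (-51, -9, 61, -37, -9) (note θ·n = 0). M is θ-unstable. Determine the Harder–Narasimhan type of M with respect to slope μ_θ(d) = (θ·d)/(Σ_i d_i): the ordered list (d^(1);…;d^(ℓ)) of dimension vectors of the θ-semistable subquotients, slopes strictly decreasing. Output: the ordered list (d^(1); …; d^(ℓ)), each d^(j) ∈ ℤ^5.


Barcode: M ≅ I[1,2], I[2,3], I[2,4], I[2,5], I[3,3], I[4,4]^2. HN layers by μ_θ (6 steps, strictly decreasing):
  μ^(1)=61; μ^(2)=12; μ^(3)=5; μ^(4)=-9; μ^(5)=-37; μ^(6)=-51

((0, 0, 2, 0, 0); (0, 0, 1, 1, 0); (0, 0, 1, 1, 1); (0, 4, 0, 0, 0); (0, 0, 0, 2, 0); (1, 0, 0, 0, 0))


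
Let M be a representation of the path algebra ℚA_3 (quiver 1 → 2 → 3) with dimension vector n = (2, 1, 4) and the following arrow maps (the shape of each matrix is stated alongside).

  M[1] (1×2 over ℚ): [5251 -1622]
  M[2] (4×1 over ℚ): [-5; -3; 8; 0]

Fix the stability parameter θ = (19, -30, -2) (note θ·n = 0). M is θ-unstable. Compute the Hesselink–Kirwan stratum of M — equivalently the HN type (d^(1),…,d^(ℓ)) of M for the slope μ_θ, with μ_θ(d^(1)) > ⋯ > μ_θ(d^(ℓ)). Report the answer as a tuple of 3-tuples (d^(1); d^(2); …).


Barcode: M ≅ I[1,1], I[1,3], I[3,3]^3. HN layers by μ_θ (3 steps, strictly decreasing):
  μ^(1)=19; μ^(2)=-2; μ^(3)=-11/2

((1, 0, 0); (0, 0, 4); (1, 1, 0))
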